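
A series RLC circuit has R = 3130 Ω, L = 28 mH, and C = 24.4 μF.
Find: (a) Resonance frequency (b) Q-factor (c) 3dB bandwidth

Step 1 — Resonance: ω₀ = 1/√(LC) = 1/√(0.028·2.44e-05) = 1210 rad/s.
Step 2 — f₀ = ω₀/(2π) = 192.6 Hz.
Step 3 — Series Q: Q = ω₀L/R = 1210·0.028/3130 = 0.01082.
Step 4 — Bandwidth: Δω = ω₀/Q = 1.118e+05 rad/s; BW = Δω/(2π) = 1.779e+04 Hz.

(a) f₀ = 192.6 Hz  (b) Q = 0.01082  (c) BW = 1.779e+04 Hz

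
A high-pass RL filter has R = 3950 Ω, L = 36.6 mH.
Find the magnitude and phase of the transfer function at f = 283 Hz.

Step 1 — Angular frequency: ω = 2π·283 = 1778 rad/s.
Step 2 — Transfer function: H(jω) = jωL/(R + jωL).
Step 3 — Numerator jωL = j·65.08; denominator R + jωL = 3950 + j65.08.
Step 4 — H = 0.0002714 + j0.01647.
Step 5 — Magnitude: |H| = 0.01647 (-35.7 dB); phase: φ = 89.1°.

|H| = 0.01647 (-35.7 dB), φ = 89.1°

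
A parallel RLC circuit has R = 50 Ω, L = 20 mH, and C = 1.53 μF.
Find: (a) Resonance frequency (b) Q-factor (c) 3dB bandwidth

Step 1 — Resonance: ω₀ = 1/√(LC) = 1/√(0.02·1.53e-06) = 5717 rad/s.
Step 2 — f₀ = ω₀/(2π) = 909.8 Hz.
Step 3 — Parallel Q: Q = R/(ω₀L) = 50/(5717·0.02) = 0.4373.
Step 4 — Bandwidth: Δω = ω₀/Q = 1.307e+04 rad/s; BW = Δω/(2π) = 2080 Hz.

(a) f₀ = 909.8 Hz  (b) Q = 0.4373  (c) BW = 2080 Hz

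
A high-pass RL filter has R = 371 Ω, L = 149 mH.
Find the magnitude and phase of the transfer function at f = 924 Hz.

Step 1 — Angular frequency: ω = 2π·924 = 5806 rad/s.
Step 2 — Transfer function: H(jω) = jωL/(R + jωL).
Step 3 — Numerator jωL = j·865; denominator R + jωL = 371 + j865.
Step 4 — H = 0.8446 + j0.3622.
Step 5 — Magnitude: |H| = 0.919 (-0.7 dB); phase: φ = 23.2°.

|H| = 0.919 (-0.7 dB), φ = 23.2°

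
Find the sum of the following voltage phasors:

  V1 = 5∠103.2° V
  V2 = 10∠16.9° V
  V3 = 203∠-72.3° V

Step 1 — Convert each phasor to rectangular form:
  V1 = 5·(cos(103.2°) + j·sin(103.2°)) = -1.142 + j4.868 V
  V2 = 10·(cos(16.9°) + j·sin(16.9°)) = 9.568 + j2.907 V
  V3 = 203·(cos(-72.3°) + j·sin(-72.3°)) = 61.72 - j193.4 V
Step 2 — Sum components: V_total = 70.15 - j185.6 V.
Step 3 — Convert to polar: |V_total| = 198.4 V, ∠V_total = -69.3°.

V_total = 198.4∠-69.3° V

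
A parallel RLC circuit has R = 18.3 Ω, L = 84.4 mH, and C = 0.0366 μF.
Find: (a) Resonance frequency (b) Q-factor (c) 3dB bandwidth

Step 1 — Resonance: ω₀ = 1/√(LC) = 1/√(0.0844·3.66e-08) = 1.799e+04 rad/s.
Step 2 — f₀ = ω₀/(2π) = 2864 Hz.
Step 3 — Parallel Q: Q = R/(ω₀L) = 18.3/(1.799e+04·0.0844) = 0.01205.
Step 4 — Bandwidth: Δω = ω₀/Q = 1.493e+06 rad/s; BW = Δω/(2π) = 2.376e+05 Hz.

(a) f₀ = 2864 Hz  (b) Q = 0.01205  (c) BW = 2.376e+05 Hz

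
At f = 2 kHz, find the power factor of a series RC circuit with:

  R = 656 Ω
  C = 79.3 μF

Step 1 — Angular frequency: ω = 2π·f = 2π·2000 = 1.257e+04 rad/s.
Step 2 — Component impedances:
  R: Z = R = 656 Ω
  C: Z = 1/(jωC) = -j/(ω·C) = 0 - j1.003 Ω
Step 3 — Series combination: Z_total = R + C = 656 - j1.003 Ω = 656∠-0.1° Ω.
Step 4 — Power factor: PF = cos(φ) = Re(Z)/|Z| = 656/656 = 1.
Step 5 — Type: Im(Z) = -1.003 ⇒ leading (phase φ = -0.1°).

PF = 1 (leading, φ = -0.1°)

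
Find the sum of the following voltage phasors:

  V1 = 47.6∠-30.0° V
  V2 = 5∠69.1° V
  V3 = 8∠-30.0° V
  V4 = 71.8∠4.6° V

Step 1 — Convert each phasor to rectangular form:
  V1 = 47.6·(cos(-30.0°) + j·sin(-30.0°)) = 41.22 - j23.8 V
  V2 = 5·(cos(69.1°) + j·sin(69.1°)) = 1.784 + j4.671 V
  V3 = 8·(cos(-30.0°) + j·sin(-30.0°)) = 6.928 - j4 V
  V4 = 71.8·(cos(4.6°) + j·sin(4.6°)) = 71.57 + j5.758 V
Step 2 — Sum components: V_total = 121.5 - j17.37 V.
Step 3 — Convert to polar: |V_total| = 122.7 V, ∠V_total = -8.1°.

V_total = 122.7∠-8.1° V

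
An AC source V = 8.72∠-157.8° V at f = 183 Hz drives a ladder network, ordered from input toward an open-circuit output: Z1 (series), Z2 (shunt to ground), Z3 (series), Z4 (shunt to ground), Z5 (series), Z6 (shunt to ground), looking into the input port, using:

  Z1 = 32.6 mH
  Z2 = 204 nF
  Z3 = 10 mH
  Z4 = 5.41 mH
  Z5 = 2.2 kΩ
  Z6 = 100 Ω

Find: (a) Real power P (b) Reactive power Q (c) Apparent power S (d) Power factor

Step 1 — Angular frequency: ω = 2π·f = 2π·183 = 1150 rad/s.
Step 2 — Component impedances:
  Z1: Z = jωL = j·1150·0.0326 = 0 + j37.48 Ω
  Z2: Z = 1/(jωC) = -j/(ω·C) = 0 - j4263 Ω
  Z3: Z = jωL = j·1150·0.01 = 0 + j11.5 Ω
  Z4: Z = jωL = j·1150·0.00541 = 0 + j6.221 Ω
  Z5: Z = R = 2200 Ω
  Z6: Z = R = 100 Ω
Step 3 — Ladder network (open output): work backward from the far end, alternating series and parallel combinations. Z_in = 0.01696 + j55.28 Ω = 55.28∠90.0° Ω.
Step 4 — Source phasor: V = 8.72∠-157.8° V = -8.074 - j3.295 V.
Step 5 — Current: I = V / Z = -0.05965 + j0.146 A = 0.1578∠112.2° A.
Step 6 — Complex power: S = V·I* = 0.0004222 + j1.376 VA.
Step 7 — Real power: P = Re(S) = 0.0004222 W.
Step 8 — Reactive power: Q = Im(S) = 1.376 VAR.
Step 9 — Apparent power: |S| = 1.376 VA.
Step 10 — Power factor: PF = P/|S| = 0.0003069 (lagging).

(a) P = 0.0004222 W  (b) Q = 1.376 VAR  (c) S = 1.376 VA  (d) PF = 0.0003069 (lagging)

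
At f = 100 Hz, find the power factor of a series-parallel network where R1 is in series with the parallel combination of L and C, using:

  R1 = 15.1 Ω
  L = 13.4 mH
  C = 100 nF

Step 1 — Angular frequency: ω = 2π·f = 2π·100 = 628.3 rad/s.
Step 2 — Component impedances:
  R1: Z = R = 15.1 Ω
  L: Z = jωL = j·628.3·0.0134 = 0 + j8.419 Ω
  C: Z = 1/(jωC) = -j/(ω·C) = 0 - j1.592e+04 Ω
Step 3 — Parallel branch: L || C = 1/(1/L + 1/C) = 0 + j8.424 Ω.
Step 4 — Series with R1: Z_total = R1 + (L || C) = 15.1 + j8.424 Ω = 17.29∠29.2° Ω.
Step 5 — Power factor: PF = cos(φ) = Re(Z)/|Z| = 15.1/17.29 = 0.8733.
Step 6 — Type: Im(Z) = 8.424 ⇒ lagging (phase φ = 29.2°).

PF = 0.8733 (lagging, φ = 29.2°)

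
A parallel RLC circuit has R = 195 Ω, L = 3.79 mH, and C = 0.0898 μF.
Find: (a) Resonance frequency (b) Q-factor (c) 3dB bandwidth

Step 1 — Resonance: ω₀ = 1/√(LC) = 1/√(0.00379·8.98e-08) = 5.421e+04 rad/s.
Step 2 — f₀ = ω₀/(2π) = 8627 Hz.
Step 3 — Parallel Q: Q = R/(ω₀L) = 195/(5.421e+04·0.00379) = 0.9492.
Step 4 — Bandwidth: Δω = ω₀/Q = 5.711e+04 rad/s; BW = Δω/(2π) = 9089 Hz.

(a) f₀ = 8627 Hz  (b) Q = 0.9492  (c) BW = 9089 Hz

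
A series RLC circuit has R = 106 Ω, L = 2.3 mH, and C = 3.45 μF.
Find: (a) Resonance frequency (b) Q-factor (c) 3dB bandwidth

Step 1 — Resonance: ω₀ = 1/√(LC) = 1/√(0.0023·3.45e-06) = 1.123e+04 rad/s.
Step 2 — f₀ = ω₀/(2π) = 1787 Hz.
Step 3 — Series Q: Q = ω₀L/R = 1.123e+04·0.0023/106 = 0.2436.
Step 4 — Bandwidth: Δω = ω₀/Q = 4.609e+04 rad/s; BW = Δω/(2π) = 7335 Hz.

(a) f₀ = 1787 Hz  (b) Q = 0.2436  (c) BW = 7335 Hz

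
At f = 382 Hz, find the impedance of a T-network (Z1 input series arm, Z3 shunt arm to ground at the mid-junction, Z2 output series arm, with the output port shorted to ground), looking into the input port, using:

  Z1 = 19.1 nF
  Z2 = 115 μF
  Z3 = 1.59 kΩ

Step 1 — Angular frequency: ω = 2π·f = 2π·382 = 2400 rad/s.
Step 2 — Component impedances:
  Z1: Z = 1/(jωC) = -j/(ω·C) = 0 - j2.181e+04 Ω
  Z2: Z = 1/(jωC) = -j/(ω·C) = 0 - j3.623 Ω
  Z3: Z = R = 1590 Ω
Step 3 — With the output port shorted to ground, the output series arm Z2 runs from the junction to ground; the shunt arm Z3 also runs from the junction to ground. They appear in parallel: Z3 || Z2 = 0.008255 - j3.623 Ω.
Step 4 — Series with input arm Z1: Z_in = Z1 + (Z3 || Z2) = 0.008255 - j2.182e+04 Ω = 2.182e+04∠-90.0° Ω.

Z = 0.008255 - j2.182e+04 Ω = 2.182e+04∠-90.0° Ω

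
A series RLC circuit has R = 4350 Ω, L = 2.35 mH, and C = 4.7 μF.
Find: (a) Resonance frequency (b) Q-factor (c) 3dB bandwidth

Step 1 — Resonance condition Im(Z)=0 gives ω₀ = 1/√(LC).
Step 2 — ω₀ = 1/√(0.00235·4.7e-06) = 9515 rad/s.
Step 3 — f₀ = ω₀/(2π) = 1514 Hz.
Step 4 — Series Q: Q = ω₀L/R = 9515·0.00235/4350 = 0.00514.
Step 5 — 3dB bandwidth: Δω = ω₀/Q = 1.851e+06 rad/s; BW = Δω/(2π) = 2.946e+05 Hz.

(a) f₀ = 1514 Hz  (b) Q = 0.00514  (c) BW = 2.946e+05 Hz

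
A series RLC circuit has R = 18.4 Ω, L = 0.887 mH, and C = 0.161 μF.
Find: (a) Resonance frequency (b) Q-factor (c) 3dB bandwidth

Step 1 — Resonance condition Im(Z)=0 gives ω₀ = 1/√(LC).
Step 2 — ω₀ = 1/√(0.000887·1.61e-07) = 8.368e+04 rad/s.
Step 3 — f₀ = ω₀/(2π) = 1.332e+04 Hz.
Step 4 — Series Q: Q = ω₀L/R = 8.368e+04·0.000887/18.4 = 4.034.
Step 5 — 3dB bandwidth: Δω = ω₀/Q = 2.074e+04 rad/s; BW = Δω/(2π) = 3302 Hz.

(a) f₀ = 1.332e+04 Hz  (b) Q = 4.034  (c) BW = 3302 Hz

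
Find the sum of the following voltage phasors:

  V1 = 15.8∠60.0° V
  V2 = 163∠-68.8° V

Step 1 — Convert each phasor to rectangular form:
  V1 = 15.8·(cos(60.0°) + j·sin(60.0°)) = 7.9 + j13.68 V
  V2 = 163·(cos(-68.8°) + j·sin(-68.8°)) = 58.94 - j152 V
Step 2 — Sum components: V_total = 66.84 - j138.3 V.
Step 3 — Convert to polar: |V_total| = 153.6 V, ∠V_total = -64.2°.

V_total = 153.6∠-64.2° V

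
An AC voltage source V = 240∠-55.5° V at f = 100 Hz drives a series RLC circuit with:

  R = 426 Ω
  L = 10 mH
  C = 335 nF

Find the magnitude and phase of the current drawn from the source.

Step 1 — Angular frequency: ω = 2π·f = 2π·100 = 628.3 rad/s.
Step 2 — Component impedances:
  R: Z = R = 426 Ω
  L: Z = jωL = j·628.3·0.01 = 0 + j6.283 Ω
  C: Z = 1/(jωC) = -j/(ω·C) = 0 - j4751 Ω
Step 3 — Series combination: Z_total = R + L + C = 426 - j4745 Ω = 4764∠-84.9° Ω.
Step 4 — Source phasor: V = 240∠-55.5° V = 135.9 - j197.8 V.
Step 5 — Ohm's law: I = V / Z_total = (135.9 - j197.8) / (426 - j4745) = 0.04391 + j0.02471 A.
Step 6 — Convert to polar: |I| = 0.05038 A, ∠I = 29.4°.

I = 0.05038∠29.4° A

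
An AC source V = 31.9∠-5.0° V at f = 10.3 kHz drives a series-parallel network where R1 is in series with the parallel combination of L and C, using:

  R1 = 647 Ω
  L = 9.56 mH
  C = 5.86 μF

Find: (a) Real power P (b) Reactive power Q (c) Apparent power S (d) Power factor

Step 1 — Angular frequency: ω = 2π·f = 2π·1.03e+04 = 6.472e+04 rad/s.
Step 2 — Component impedances:
  R1: Z = R = 647 Ω
  L: Z = jωL = j·6.472e+04·0.00956 = 0 + j618.7 Ω
  C: Z = 1/(jωC) = -j/(ω·C) = 0 - j2.637 Ω
Step 3 — Parallel branch: L || C = 1/(1/L + 1/C) = 0 - j2.648 Ω.
Step 4 — Series with R1: Z_total = R1 + (L || C) = 647 - j2.648 Ω = 647∠-0.2° Ω.
Step 5 — Source phasor: V = 31.9∠-5.0° V = 31.78 - j2.78 V.
Step 6 — Current: I = V / Z = 0.04913 - j0.004096 A = 0.0493∠-4.8° A.
Step 7 — Complex power: S = V·I* = 1.573 - j0.006437 VA.
Step 8 — Real power: P = Re(S) = 1.573 W.
Step 9 — Reactive power: Q = Im(S) = -0.006437 VAR.
Step 10 — Apparent power: |S| = 1.573 VA.
Step 11 — Power factor: PF = P/|S| = 1 (leading).

(a) P = 1.573 W  (b) Q = -0.006437 VAR  (c) S = 1.573 VA  (d) PF = 1 (leading)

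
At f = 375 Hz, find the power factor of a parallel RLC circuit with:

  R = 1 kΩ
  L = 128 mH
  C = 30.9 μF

Step 1 — Angular frequency: ω = 2π·f = 2π·375 = 2356 rad/s.
Step 2 — Component impedances:
  R: Z = R = 1000 Ω
  L: Z = jωL = j·2356·0.128 = 0 + j301.6 Ω
  C: Z = 1/(jωC) = -j/(ω·C) = 0 - j13.74 Ω
Step 3 — Parallel combination: 1/Z_total = 1/R + 1/L + 1/C; Z_total = 0.207 - j14.39 Ω = 14.39∠-89.2° Ω.
Step 4 — Power factor: PF = cos(φ) = Re(Z)/|Z| = 0.20704/14.389 = 0.01439.
Step 5 — Type: Im(Z) = -14.39 ⇒ leading (phase φ = -89.2°).

PF = 0.01439 (leading, φ = -89.2°)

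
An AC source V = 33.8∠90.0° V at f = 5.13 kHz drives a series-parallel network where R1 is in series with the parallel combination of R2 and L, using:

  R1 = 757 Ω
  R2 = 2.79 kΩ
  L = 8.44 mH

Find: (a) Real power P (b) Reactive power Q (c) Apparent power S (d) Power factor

Step 1 — Angular frequency: ω = 2π·f = 2π·5130 = 3.223e+04 rad/s.
Step 2 — Component impedances:
  R1: Z = R = 757 Ω
  R2: Z = R = 2790 Ω
  L: Z = jωL = j·3.223e+04·0.00844 = 0 + j272 Ω
Step 3 — Parallel branch: R2 || L = 1/(1/R2 + 1/L) = 26.28 + j269.5 Ω.
Step 4 — Series with R1: Z_total = R1 + (R2 || L) = 783.3 + j269.5 Ω = 828.3∠19.0° Ω.
Step 5 — Source phasor: V = 33.8∠90.0° V = 0 + j33.8 V.
Step 6 — Current: I = V / Z = 0.01327 + j0.03858 A = 0.0408∠71.0° A.
Step 7 — Complex power: S = V·I* = 1.304 + j0.4487 VA.
Step 8 — Real power: P = Re(S) = 1.304 W.
Step 9 — Reactive power: Q = Im(S) = 0.4487 VAR.
Step 10 — Apparent power: |S| = 1.379 VA.
Step 11 — Power factor: PF = P/|S| = 0.9456 (lagging).

(a) P = 1.304 W  (b) Q = 0.4487 VAR  (c) S = 1.379 VA  (d) PF = 0.9456 (lagging)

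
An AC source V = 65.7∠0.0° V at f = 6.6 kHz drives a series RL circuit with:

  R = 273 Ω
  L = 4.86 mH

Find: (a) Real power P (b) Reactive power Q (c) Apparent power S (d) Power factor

Step 1 — Angular frequency: ω = 2π·f = 2π·6600 = 4.147e+04 rad/s.
Step 2 — Component impedances:
  R: Z = R = 273 Ω
  L: Z = jωL = j·4.147e+04·0.00486 = 0 + j201.5 Ω
Step 3 — Series combination: Z_total = R + L = 273 + j201.5 Ω = 339.3∠36.4° Ω.
Step 4 — Source phasor: V = 65.7∠0.0° V = 65.7 V.
Step 5 — Current: I = V / Z = 0.1558 - j0.115 A = 0.1936∠-36.4° A.
Step 6 — Complex power: S = V·I* = 10.23 + j7.555 VA.
Step 7 — Real power: P = Re(S) = 10.23 W.
Step 8 — Reactive power: Q = Im(S) = 7.555 VAR.
Step 9 — Apparent power: |S| = 12.72 VA.
Step 10 — Power factor: PF = P/|S| = 0.8045 (lagging).

(a) P = 10.23 W  (b) Q = 7.555 VAR  (c) S = 12.72 VA  (d) PF = 0.8045 (lagging)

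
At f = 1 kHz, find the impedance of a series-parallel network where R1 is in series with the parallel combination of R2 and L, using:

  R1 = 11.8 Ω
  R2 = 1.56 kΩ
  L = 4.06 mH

Step 1 — Angular frequency: ω = 2π·f = 2π·1000 = 6283 rad/s.
Step 2 — Component impedances:
  R1: Z = R = 11.8 Ω
  R2: Z = R = 1560 Ω
  L: Z = jωL = j·6283·0.00406 = 0 + j25.51 Ω
Step 3 — Parallel branch: R2 || L = 1/(1/R2 + 1/L) = 0.417 + j25.5 Ω.
Step 4 — Series with R1: Z_total = R1 + (R2 || L) = 12.22 + j25.5 Ω = 28.28∠64.4° Ω.

Z = 12.22 + j25.5 Ω = 28.28∠64.4° Ω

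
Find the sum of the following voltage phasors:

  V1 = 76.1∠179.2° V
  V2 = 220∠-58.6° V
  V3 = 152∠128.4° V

Step 1 — Convert each phasor to rectangular form:
  V1 = 76.1·(cos(179.2°) + j·sin(179.2°)) = -76.09 + j1.063 V
  V2 = 220·(cos(-58.6°) + j·sin(-58.6°)) = 114.6 - j187.8 V
  V3 = 152·(cos(128.4°) + j·sin(128.4°)) = -94.41 + j119.1 V
Step 2 — Sum components: V_total = -55.88 - j67.6 V.
Step 3 — Convert to polar: |V_total| = 87.71 V, ∠V_total = -129.6°.

V_total = 87.71∠-129.6° V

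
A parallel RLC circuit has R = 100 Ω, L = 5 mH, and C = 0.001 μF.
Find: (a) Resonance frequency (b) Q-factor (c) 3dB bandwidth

Step 1 — Resonance: ω₀ = 1/√(LC) = 1/√(0.005·1e-09) = 4.472e+05 rad/s.
Step 2 — f₀ = ω₀/(2π) = 7.118e+04 Hz.
Step 3 — Parallel Q: Q = R/(ω₀L) = 100/(4.472e+05·0.005) = 0.04472.
Step 4 — Bandwidth: Δω = ω₀/Q = 1e+07 rad/s; BW = Δω/(2π) = 1.592e+06 Hz.

(a) f₀ = 7.118e+04 Hz  (b) Q = 0.04472  (c) BW = 1.592e+06 Hz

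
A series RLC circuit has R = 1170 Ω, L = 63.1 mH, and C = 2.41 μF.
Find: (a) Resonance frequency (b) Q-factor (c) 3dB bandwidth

Step 1 — Resonance: ω₀ = 1/√(LC) = 1/√(0.0631·2.41e-06) = 2564 rad/s.
Step 2 — f₀ = ω₀/(2π) = 408.1 Hz.
Step 3 — Series Q: Q = ω₀L/R = 2564·0.0631/1170 = 0.1383.
Step 4 — Bandwidth: Δω = ω₀/Q = 1.854e+04 rad/s; BW = Δω/(2π) = 2951 Hz.

(a) f₀ = 408.1 Hz  (b) Q = 0.1383  (c) BW = 2951 Hz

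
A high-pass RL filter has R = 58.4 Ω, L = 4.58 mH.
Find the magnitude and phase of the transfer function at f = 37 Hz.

Step 1 — Angular frequency: ω = 2π·37 = 232.5 rad/s.
Step 2 — Transfer function: H(jω) = jωL/(R + jωL).
Step 3 — Numerator jωL = j·1.065; denominator R + jωL = 58.4 + j1.065.
Step 4 — H = 0.0003323 + j0.01823.
Step 5 — Magnitude: |H| = 0.01823 (-34.8 dB); phase: φ = 89.0°.

|H| = 0.01823 (-34.8 dB), φ = 89.0°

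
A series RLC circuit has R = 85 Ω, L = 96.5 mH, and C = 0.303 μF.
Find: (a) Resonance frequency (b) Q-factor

Step 1 — Resonance condition Im(Z)=0 gives ω₀ = 1/√(LC).
Step 2 — ω₀ = 1/√(0.0965·3.03e-07) = 5848 rad/s.
Step 3 — f₀ = ω₀/(2π) = 930.8 Hz.
Step 4 — Series Q: Q = ω₀L/R = 5848·0.0965/85 = 6.639.

(a) f₀ = 930.8 Hz  (b) Q = 6.639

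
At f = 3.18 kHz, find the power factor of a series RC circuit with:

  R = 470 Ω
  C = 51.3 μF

Step 1 — Angular frequency: ω = 2π·f = 2π·3180 = 1.998e+04 rad/s.
Step 2 — Component impedances:
  R: Z = R = 470 Ω
  C: Z = 1/(jωC) = -j/(ω·C) = 0 - j0.9756 Ω
Step 3 — Series combination: Z_total = R + C = 470 - j0.9756 Ω = 470∠-0.1° Ω.
Step 4 — Power factor: PF = cos(φ) = Re(Z)/|Z| = 470/470 = 1.
Step 5 — Type: Im(Z) = -0.9756 ⇒ leading (phase φ = -0.1°).

PF = 1 (leading, φ = -0.1°)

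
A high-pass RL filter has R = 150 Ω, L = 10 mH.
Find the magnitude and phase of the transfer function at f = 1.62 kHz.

Step 1 — Angular frequency: ω = 2π·1620 = 1.018e+04 rad/s.
Step 2 — Transfer function: H(jω) = jωL/(R + jωL).
Step 3 — Numerator jωL = j·101.8; denominator R + jωL = 150 + j101.8.
Step 4 — H = 0.3153 + j0.4646.
Step 5 — Magnitude: |H| = 0.5615 (-5.0 dB); phase: φ = 55.8°.

|H| = 0.5615 (-5.0 dB), φ = 55.8°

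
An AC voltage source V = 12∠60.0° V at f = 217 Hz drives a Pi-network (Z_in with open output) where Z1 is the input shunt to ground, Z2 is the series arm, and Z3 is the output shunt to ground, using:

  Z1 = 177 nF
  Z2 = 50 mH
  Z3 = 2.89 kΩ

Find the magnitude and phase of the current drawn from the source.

Step 1 — Angular frequency: ω = 2π·f = 2π·217 = 1363 rad/s.
Step 2 — Component impedances:
  Z1: Z = 1/(jωC) = -j/(ω·C) = 0 - j4144 Ω
  Z2: Z = jωL = j·1363·0.05 = 0 + j68.17 Ω
  Z3: Z = R = 2890 Ω
Step 3 — With open output, the series arm Z2 and the output shunt Z3 appear in series to ground: Z2 + Z3 = 2890 + j68.17 Ω.
Step 4 — Parallel with input shunt Z1: Z_in = Z1 || (Z2 + Z3) = 1988 - j1340 Ω = 2398∠-34.0° Ω.
Step 5 — Source phasor: V = 12∠60.0° V = 6 + j10.39 V.
Step 6 — Ohm's law: I = V / Z_total = (6 + j10.39) / (1988 - j1340) = -0.0003482 + j0.004993 A.
Step 7 — Convert to polar: |I| = 0.005005 A, ∠I = 94.0°.

I = 0.005005∠94.0° A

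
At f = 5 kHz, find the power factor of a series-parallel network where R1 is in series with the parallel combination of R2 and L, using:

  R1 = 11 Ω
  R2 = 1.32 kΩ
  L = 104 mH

Step 1 — Angular frequency: ω = 2π·f = 2π·5000 = 3.142e+04 rad/s.
Step 2 — Component impedances:
  R1: Z = R = 11 Ω
  R2: Z = R = 1320 Ω
  L: Z = jωL = j·3.142e+04·0.104 = 0 + j3267 Ω
Step 3 — Parallel branch: R2 || L = 1/(1/R2 + 1/L) = 1135 + j458.5 Ω.
Step 4 — Series with R1: Z_total = R1 + (R2 || L) = 1146 + j458.5 Ω = 1234∠21.8° Ω.
Step 5 — Power factor: PF = cos(φ) = Re(Z)/|Z| = 1145.8/1234.1 = 0.9284.
Step 6 — Type: Im(Z) = 458.5 ⇒ lagging (phase φ = 21.8°).

PF = 0.9284 (lagging, φ = 21.8°)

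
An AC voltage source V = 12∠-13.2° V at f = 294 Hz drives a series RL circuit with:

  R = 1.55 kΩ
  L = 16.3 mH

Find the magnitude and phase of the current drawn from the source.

Step 1 — Angular frequency: ω = 2π·f = 2π·294 = 1847 rad/s.
Step 2 — Component impedances:
  R: Z = R = 1550 Ω
  L: Z = jωL = j·1847·0.0163 = 0 + j30.11 Ω
Step 3 — Series combination: Z_total = R + L = 1550 + j30.11 Ω = 1550∠1.1° Ω.
Step 4 — Source phasor: V = 12∠-13.2° V = 11.68 - j2.74 V.
Step 5 — Ohm's law: I = V / Z_total = (11.68 - j2.74) / (1550 + j30.11) = 0.0075 - j0.001914 A.
Step 6 — Convert to polar: |I| = 0.00774 A, ∠I = -14.3°.

I = 0.00774∠-14.3° A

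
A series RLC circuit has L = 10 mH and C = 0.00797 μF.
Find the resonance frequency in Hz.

Step 1 — Resonance condition Im(Z)=0 gives ω₀ = 1/√(LC).
Step 2 — ω₀ = 1/√(0.01·7.97e-09) = 1.12e+05 rad/s.
Step 3 — f₀ = ω₀/(2π) = 1.783e+04 Hz.

f₀ = 1.783e+04 Hz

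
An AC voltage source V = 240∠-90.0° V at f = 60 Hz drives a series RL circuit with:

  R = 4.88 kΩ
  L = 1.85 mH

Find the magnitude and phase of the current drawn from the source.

Step 1 — Angular frequency: ω = 2π·f = 2π·60 = 377 rad/s.
Step 2 — Component impedances:
  R: Z = R = 4880 Ω
  L: Z = jωL = j·377·0.00185 = 0 + j0.6974 Ω
Step 3 — Series combination: Z_total = R + L = 4880 + j0.6974 Ω = 4880∠0.0° Ω.
Step 4 — Source phasor: V = 240∠-90.0° V = 0 - j240 V.
Step 5 — Ohm's law: I = V / Z_total = (0 - j240) / (4880 + j0.6974) = -7.029e-06 - j0.04918 A.
Step 6 — Convert to polar: |I| = 0.04918 A, ∠I = -90.0°.

I = 0.04918∠-90.0° A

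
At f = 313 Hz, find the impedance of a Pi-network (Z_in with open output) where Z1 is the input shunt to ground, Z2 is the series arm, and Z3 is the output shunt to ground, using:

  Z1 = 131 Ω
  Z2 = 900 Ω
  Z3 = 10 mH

Step 1 — Angular frequency: ω = 2π·f = 2π·313 = 1967 rad/s.
Step 2 — Component impedances:
  Z1: Z = R = 131 Ω
  Z2: Z = R = 900 Ω
  Z3: Z = jωL = j·1967·0.01 = 0 + j19.67 Ω
Step 3 — With open output, the series arm Z2 and the output shunt Z3 appear in series to ground: Z2 + Z3 = 900 + j19.67 Ω.
Step 4 — Parallel with input shunt Z1: Z_in = Z1 || (Z2 + Z3) = 114.4 + j0.3174 Ω = 114.4∠0.2° Ω.

Z = 114.4 + j0.3174 Ω = 114.4∠0.2° Ω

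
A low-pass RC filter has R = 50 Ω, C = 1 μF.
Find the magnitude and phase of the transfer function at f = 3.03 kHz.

Step 1 — Angular frequency: ω = 2π·3030 = 1.904e+04 rad/s.
Step 2 — Transfer function: H(jω) = 1/(1 + jωRC).
Step 3 — Denominator: 1 + jωRC = 1 + j·1.904e+04·50·1e-06 = 1 + j0.9519.
Step 4 — H = 0.5246 - j0.4994.
Step 5 — Magnitude: |H| = 0.7243 (-2.8 dB); phase: φ = -43.6°.

|H| = 0.7243 (-2.8 dB), φ = -43.6°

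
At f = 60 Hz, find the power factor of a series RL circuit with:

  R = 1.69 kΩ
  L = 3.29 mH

Step 1 — Angular frequency: ω = 2π·f = 2π·60 = 377 rad/s.
Step 2 — Component impedances:
  R: Z = R = 1690 Ω
  L: Z = jωL = j·377·0.00329 = 0 + j1.24 Ω
Step 3 — Series combination: Z_total = R + L = 1690 + j1.24 Ω = 1690∠0.0° Ω.
Step 4 — Power factor: PF = cos(φ) = Re(Z)/|Z| = 1690/1690 = 1.
Step 5 — Type: Im(Z) = 1.24 ⇒ lagging (phase φ = 0.0°).

PF = 1 (lagging, φ = 0.0°)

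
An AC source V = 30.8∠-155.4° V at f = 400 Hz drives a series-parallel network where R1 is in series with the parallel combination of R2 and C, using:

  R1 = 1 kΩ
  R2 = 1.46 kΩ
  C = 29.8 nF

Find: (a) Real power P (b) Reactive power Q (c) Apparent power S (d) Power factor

Step 1 — Angular frequency: ω = 2π·f = 2π·400 = 2513 rad/s.
Step 2 — Component impedances:
  R1: Z = R = 1000 Ω
  R2: Z = R = 1460 Ω
  C: Z = 1/(jωC) = -j/(ω·C) = 0 - j1.335e+04 Ω
Step 3 — Parallel branch: R2 || C = 1/(1/R2 + 1/C) = 1443 - j157.8 Ω.
Step 4 — Series with R1: Z_total = R1 + (R2 || C) = 2443 - j157.8 Ω = 2448∠-3.7° Ω.
Step 5 — Source phasor: V = 30.8∠-155.4° V = -28 - j12.82 V.
Step 6 — Current: I = V / Z = -0.01108 - j0.005964 A = 0.01258∠-151.7° A.
Step 7 — Complex power: S = V·I* = 0.3867 - j0.02498 VA.
Step 8 — Real power: P = Re(S) = 0.3867 W.
Step 9 — Reactive power: Q = Im(S) = -0.02498 VAR.
Step 10 — Apparent power: |S| = 0.3875 VA.
Step 11 — Power factor: PF = P/|S| = 0.9979 (leading).

(a) P = 0.3867 W  (b) Q = -0.02498 VAR  (c) S = 0.3875 VA  (d) PF = 0.9979 (leading)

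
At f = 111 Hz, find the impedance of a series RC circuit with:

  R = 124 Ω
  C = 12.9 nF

Step 1 — Angular frequency: ω = 2π·f = 2π·111 = 697.4 rad/s.
Step 2 — Component impedances:
  R: Z = R = 124 Ω
  C: Z = 1/(jωC) = -j/(ω·C) = 0 - j1.111e+05 Ω
Step 3 — Series combination: Z_total = R + C = 124 - j1.111e+05 Ω = 1.111e+05∠-89.9° Ω.

Z = 124 - j1.111e+05 Ω = 1.111e+05∠-89.9° Ω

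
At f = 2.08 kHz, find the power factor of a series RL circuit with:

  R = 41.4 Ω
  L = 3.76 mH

Step 1 — Angular frequency: ω = 2π·f = 2π·2080 = 1.307e+04 rad/s.
Step 2 — Component impedances:
  R: Z = R = 41.4 Ω
  L: Z = jωL = j·1.307e+04·0.00376 = 0 + j49.14 Ω
Step 3 — Series combination: Z_total = R + L = 41.4 + j49.14 Ω = 64.25∠49.9° Ω.
Step 4 — Power factor: PF = cos(φ) = Re(Z)/|Z| = 41.4/64.255 = 0.6443.
Step 5 — Type: Im(Z) = 49.14 ⇒ lagging (phase φ = 49.9°).

PF = 0.6443 (lagging, φ = 49.9°)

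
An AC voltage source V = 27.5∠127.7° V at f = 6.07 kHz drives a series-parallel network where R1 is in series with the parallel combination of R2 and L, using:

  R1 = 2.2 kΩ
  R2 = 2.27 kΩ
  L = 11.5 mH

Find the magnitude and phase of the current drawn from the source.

Step 1 — Angular frequency: ω = 2π·f = 2π·6070 = 3.814e+04 rad/s.
Step 2 — Component impedances:
  R1: Z = R = 2200 Ω
  R2: Z = R = 2270 Ω
  L: Z = jωL = j·3.814e+04·0.0115 = 0 + j438.6 Ω
Step 3 — Parallel branch: R2 || L = 1/(1/R2 + 1/L) = 81.69 + j422.8 Ω.
Step 4 — Series with R1: Z_total = R1 + (R2 || L) = 2282 + j422.8 Ω = 2321∠10.5° Ω.
Step 5 — Source phasor: V = 27.5∠127.7° V = -16.82 + j21.76 V.
Step 6 — Ohm's law: I = V / Z_total = (-16.82 + j21.76) / (2282 + j422.8) = -0.005417 + j0.01054 A.
Step 7 — Convert to polar: |I| = 0.01185 A, ∠I = 117.2°.

I = 0.01185∠117.2° A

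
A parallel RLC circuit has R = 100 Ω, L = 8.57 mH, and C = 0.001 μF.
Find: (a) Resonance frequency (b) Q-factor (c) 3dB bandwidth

Step 1 — Resonance: ω₀ = 1/√(LC) = 1/√(0.00857·1e-09) = 3.416e+05 rad/s.
Step 2 — f₀ = ω₀/(2π) = 5.437e+04 Hz.
Step 3 — Parallel Q: Q = R/(ω₀L) = 100/(3.416e+05·0.00857) = 0.03416.
Step 4 — Bandwidth: Δω = ω₀/Q = 1e+07 rad/s; BW = Δω/(2π) = 1.592e+06 Hz.

(a) f₀ = 5.437e+04 Hz  (b) Q = 0.03416  (c) BW = 1.592e+06 Hz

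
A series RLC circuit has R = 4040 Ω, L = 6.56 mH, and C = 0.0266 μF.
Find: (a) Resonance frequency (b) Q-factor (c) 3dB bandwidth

Step 1 — Resonance condition Im(Z)=0 gives ω₀ = 1/√(LC).
Step 2 — ω₀ = 1/√(0.00656·2.66e-08) = 7.57e+04 rad/s.
Step 3 — f₀ = ω₀/(2π) = 1.205e+04 Hz.
Step 4 — Series Q: Q = ω₀L/R = 7.57e+04·0.00656/4040 = 0.1229.
Step 5 — 3dB bandwidth: Δω = ω₀/Q = 6.159e+05 rad/s; BW = Δω/(2π) = 9.802e+04 Hz.

(a) f₀ = 1.205e+04 Hz  (b) Q = 0.1229  (c) BW = 9.802e+04 Hz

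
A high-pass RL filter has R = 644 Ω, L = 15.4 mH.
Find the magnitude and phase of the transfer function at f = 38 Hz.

Step 1 — Angular frequency: ω = 2π·38 = 238.8 rad/s.
Step 2 — Transfer function: H(jω) = jωL/(R + jωL).
Step 3 — Numerator jωL = j·3.677; denominator R + jωL = 644 + j3.677.
Step 4 — H = 3.26e-05 + j0.005709.
Step 5 — Magnitude: |H| = 0.005709 (-44.9 dB); phase: φ = 89.7°.

|H| = 0.005709 (-44.9 dB), φ = 89.7°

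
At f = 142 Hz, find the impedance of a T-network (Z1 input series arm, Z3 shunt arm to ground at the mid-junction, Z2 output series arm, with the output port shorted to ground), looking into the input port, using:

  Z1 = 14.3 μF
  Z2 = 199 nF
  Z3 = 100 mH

Step 1 — Angular frequency: ω = 2π·f = 2π·142 = 892.2 rad/s.
Step 2 — Component impedances:
  Z1: Z = 1/(jωC) = -j/(ω·C) = 0 - j78.38 Ω
  Z2: Z = 1/(jωC) = -j/(ω·C) = 0 - j5632 Ω
  Z3: Z = jωL = j·892.2·0.1 = 0 + j89.22 Ω
Step 3 — With the output port shorted to ground, the output series arm Z2 runs from the junction to ground; the shunt arm Z3 also runs from the junction to ground. They appear in parallel: Z3 || Z2 = 0 + j90.66 Ω.
Step 4 — Series with input arm Z1: Z_in = Z1 + (Z3 || Z2) = 0 + j12.28 Ω = 12.28∠90.0° Ω.

Z = 0 + j12.28 Ω = 12.28∠90.0° Ω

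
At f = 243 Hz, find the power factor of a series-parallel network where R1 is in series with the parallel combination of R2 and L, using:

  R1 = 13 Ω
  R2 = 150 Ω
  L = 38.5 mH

Step 1 — Angular frequency: ω = 2π·f = 2π·243 = 1527 rad/s.
Step 2 — Component impedances:
  R1: Z = R = 13 Ω
  R2: Z = R = 150 Ω
  L: Z = jωL = j·1527·0.0385 = 0 + j58.78 Ω
Step 3 — Parallel branch: R2 || L = 1/(1/R2 + 1/L) = 19.97 + j50.96 Ω.
Step 4 — Series with R1: Z_total = R1 + (R2 || L) = 32.97 + j50.96 Ω = 60.69∠57.1° Ω.
Step 5 — Power factor: PF = cos(φ) = Re(Z)/|Z| = 32.969/60.692 = 0.5432.
Step 6 — Type: Im(Z) = 50.96 ⇒ lagging (phase φ = 57.1°).

PF = 0.5432 (lagging, φ = 57.1°)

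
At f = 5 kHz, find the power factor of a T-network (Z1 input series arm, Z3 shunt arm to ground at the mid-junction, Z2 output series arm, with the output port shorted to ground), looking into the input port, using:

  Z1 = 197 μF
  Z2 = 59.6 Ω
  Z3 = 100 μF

Step 1 — Angular frequency: ω = 2π·f = 2π·5000 = 3.142e+04 rad/s.
Step 2 — Component impedances:
  Z1: Z = 1/(jωC) = -j/(ω·C) = 0 - j0.1616 Ω
  Z2: Z = R = 59.6 Ω
  Z3: Z = 1/(jωC) = -j/(ω·C) = 0 - j0.3183 Ω
Step 3 — With the output port shorted to ground, the output series arm Z2 runs from the junction to ground; the shunt arm Z3 also runs from the junction to ground. They appear in parallel: Z3 || Z2 = 0.0017 - j0.3183 Ω.
Step 4 — Series with input arm Z1: Z_in = Z1 + (Z3 || Z2) = 0.0017 - j0.4799 Ω = 0.4799∠-89.8° Ω.
Step 5 — Power factor: PF = cos(φ) = Re(Z)/|Z| = 0.0017/0.4799 = 0.003542.
Step 6 — Type: Im(Z) = -0.4799 ⇒ leading (phase φ = -89.8°).

PF = 0.003542 (leading, φ = -89.8°)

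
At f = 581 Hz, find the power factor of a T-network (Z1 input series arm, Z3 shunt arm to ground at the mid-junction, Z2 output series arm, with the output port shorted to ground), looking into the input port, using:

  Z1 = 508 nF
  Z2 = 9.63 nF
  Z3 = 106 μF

Step 1 — Angular frequency: ω = 2π·f = 2π·581 = 3651 rad/s.
Step 2 — Component impedances:
  Z1: Z = 1/(jωC) = -j/(ω·C) = 0 - j539.2 Ω
  Z2: Z = 1/(jωC) = -j/(ω·C) = 0 - j2.845e+04 Ω
  Z3: Z = 1/(jωC) = -j/(ω·C) = 0 - j2.584 Ω
Step 3 — With the output port shorted to ground, the output series arm Z2 runs from the junction to ground; the shunt arm Z3 also runs from the junction to ground. They appear in parallel: Z3 || Z2 = 0 - j2.584 Ω.
Step 4 — Series with input arm Z1: Z_in = Z1 + (Z3 || Z2) = 0 - j541.8 Ω = 541.8∠-90.0° Ω.
Step 5 — Power factor: PF = cos(φ) = Re(Z)/|Z| = 0/541.8 = 0.
Step 6 — Type: Im(Z) = -541.8 ⇒ leading (phase φ = -90.0°).

PF = 0 (leading, φ = -90.0°)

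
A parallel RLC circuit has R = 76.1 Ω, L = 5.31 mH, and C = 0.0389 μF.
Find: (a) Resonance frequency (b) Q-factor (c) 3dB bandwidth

Step 1 — Resonance: ω₀ = 1/√(LC) = 1/√(0.00531·3.89e-08) = 6.958e+04 rad/s.
Step 2 — f₀ = ω₀/(2π) = 1.107e+04 Hz.
Step 3 — Parallel Q: Q = R/(ω₀L) = 76.1/(6.958e+04·0.00531) = 0.206.
Step 4 — Bandwidth: Δω = ω₀/Q = 3.378e+05 rad/s; BW = Δω/(2π) = 5.376e+04 Hz.

(a) f₀ = 1.107e+04 Hz  (b) Q = 0.206  (c) BW = 5.376e+04 Hz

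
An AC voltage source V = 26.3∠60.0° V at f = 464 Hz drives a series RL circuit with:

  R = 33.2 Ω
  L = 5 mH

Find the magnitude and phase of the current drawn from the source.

Step 1 — Angular frequency: ω = 2π·f = 2π·464 = 2915 rad/s.
Step 2 — Component impedances:
  R: Z = R = 33.2 Ω
  L: Z = jωL = j·2915·0.005 = 0 + j14.58 Ω
Step 3 — Series combination: Z_total = R + L = 33.2 + j14.58 Ω = 36.26∠23.7° Ω.
Step 4 — Source phasor: V = 26.3∠60.0° V = 13.15 + j22.78 V.
Step 5 — Ohm's law: I = V / Z_total = (13.15 + j22.78) / (33.2 + j14.58) = 0.5846 + j0.4294 A.
Step 6 — Convert to polar: |I| = 0.7253 A, ∠I = 36.3°.

I = 0.7253∠36.3° A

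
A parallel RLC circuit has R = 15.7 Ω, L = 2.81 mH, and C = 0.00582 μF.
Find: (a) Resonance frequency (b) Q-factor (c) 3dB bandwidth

Step 1 — Resonance: ω₀ = 1/√(LC) = 1/√(0.00281·5.82e-09) = 2.473e+05 rad/s.
Step 2 — f₀ = ω₀/(2π) = 3.936e+04 Hz.
Step 3 — Parallel Q: Q = R/(ω₀L) = 15.7/(2.473e+05·0.00281) = 0.02259.
Step 4 — Bandwidth: Δω = ω₀/Q = 1.094e+07 rad/s; BW = Δω/(2π) = 1.742e+06 Hz.

(a) f₀ = 3.936e+04 Hz  (b) Q = 0.02259  (c) BW = 1.742e+06 Hz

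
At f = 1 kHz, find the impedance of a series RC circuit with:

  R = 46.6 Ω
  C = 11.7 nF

Step 1 — Angular frequency: ω = 2π·f = 2π·1000 = 6283 rad/s.
Step 2 — Component impedances:
  R: Z = R = 46.6 Ω
  C: Z = 1/(jωC) = -j/(ω·C) = 0 - j1.36e+04 Ω
Step 3 — Series combination: Z_total = R + C = 46.6 - j1.36e+04 Ω = 1.36e+04∠-89.8° Ω.

Z = 46.6 - j1.36e+04 Ω = 1.36e+04∠-89.8° Ω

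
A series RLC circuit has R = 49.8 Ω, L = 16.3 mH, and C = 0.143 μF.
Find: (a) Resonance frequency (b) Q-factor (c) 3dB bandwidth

Step 1 — Resonance condition Im(Z)=0 gives ω₀ = 1/√(LC).
Step 2 — ω₀ = 1/√(0.0163·1.43e-07) = 2.071e+04 rad/s.
Step 3 — f₀ = ω₀/(2π) = 3297 Hz.
Step 4 — Series Q: Q = ω₀L/R = 2.071e+04·0.0163/49.8 = 6.779.
Step 5 — 3dB bandwidth: Δω = ω₀/Q = 3055 rad/s; BW = Δω/(2π) = 486.3 Hz.

(a) f₀ = 3297 Hz  (b) Q = 6.779  (c) BW = 486.3 Hz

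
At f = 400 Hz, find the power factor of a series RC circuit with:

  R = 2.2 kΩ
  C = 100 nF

Step 1 — Angular frequency: ω = 2π·f = 2π·400 = 2513 rad/s.
Step 2 — Component impedances:
  R: Z = R = 2200 Ω
  C: Z = 1/(jωC) = -j/(ω·C) = 0 - j3979 Ω
Step 3 — Series combination: Z_total = R + C = 2200 - j3979 Ω = 4547∠-61.1° Ω.
Step 4 — Power factor: PF = cos(φ) = Re(Z)/|Z| = 2200/4546.6 = 0.4839.
Step 5 — Type: Im(Z) = -3979 ⇒ leading (phase φ = -61.1°).

PF = 0.4839 (leading, φ = -61.1°)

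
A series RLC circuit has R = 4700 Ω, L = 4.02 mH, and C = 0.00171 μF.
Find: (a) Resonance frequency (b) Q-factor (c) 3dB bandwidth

Step 1 — Resonance: ω₀ = 1/√(LC) = 1/√(0.00402·1.71e-09) = 3.814e+05 rad/s.
Step 2 — f₀ = ω₀/(2π) = 6.07e+04 Hz.
Step 3 — Series Q: Q = ω₀L/R = 3.814e+05·0.00402/4700 = 0.3262.
Step 4 — Bandwidth: Δω = ω₀/Q = 1.169e+06 rad/s; BW = Δω/(2π) = 1.861e+05 Hz.

(a) f₀ = 6.07e+04 Hz  (b) Q = 0.3262  (c) BW = 1.861e+05 Hz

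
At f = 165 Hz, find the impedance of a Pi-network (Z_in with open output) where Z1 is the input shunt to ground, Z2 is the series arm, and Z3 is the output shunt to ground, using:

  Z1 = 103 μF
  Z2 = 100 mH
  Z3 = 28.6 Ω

Step 1 — Angular frequency: ω = 2π·f = 2π·165 = 1037 rad/s.
Step 2 — Component impedances:
  Z1: Z = 1/(jωC) = -j/(ω·C) = 0 - j9.365 Ω
  Z2: Z = jωL = j·1037·0.1 = 0 + j103.7 Ω
  Z3: Z = R = 28.6 Ω
Step 3 — With open output, the series arm Z2 and the output shunt Z3 appear in series to ground: Z2 + Z3 = 28.6 + j103.7 Ω.
Step 4 — Parallel with input shunt Z1: Z_in = Z1 || (Z2 + Z3) = 0.2583 - j10.22 Ω = 10.22∠-88.6° Ω.

Z = 0.2583 - j10.22 Ω = 10.22∠-88.6° Ω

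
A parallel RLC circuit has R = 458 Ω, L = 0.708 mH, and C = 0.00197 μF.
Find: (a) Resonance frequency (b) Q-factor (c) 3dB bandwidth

Step 1 — Resonance: ω₀ = 1/√(LC) = 1/√(0.000708·1.97e-09) = 8.467e+05 rad/s.
Step 2 — f₀ = ω₀/(2π) = 1.348e+05 Hz.
Step 3 — Parallel Q: Q = R/(ω₀L) = 458/(8.467e+05·0.000708) = 0.764.
Step 4 — Bandwidth: Δω = ω₀/Q = 1.108e+06 rad/s; BW = Δω/(2π) = 1.764e+05 Hz.

(a) f₀ = 1.348e+05 Hz  (b) Q = 0.764  (c) BW = 1.764e+05 Hz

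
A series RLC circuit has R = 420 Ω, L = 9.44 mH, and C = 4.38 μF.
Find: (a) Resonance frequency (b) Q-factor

Step 1 — Resonance condition Im(Z)=0 gives ω₀ = 1/√(LC).
Step 2 — ω₀ = 1/√(0.00944·4.38e-06) = 4918 rad/s.
Step 3 — f₀ = ω₀/(2π) = 782.7 Hz.
Step 4 — Series Q: Q = ω₀L/R = 4918·0.00944/420 = 0.1105.

(a) f₀ = 782.7 Hz  (b) Q = 0.1105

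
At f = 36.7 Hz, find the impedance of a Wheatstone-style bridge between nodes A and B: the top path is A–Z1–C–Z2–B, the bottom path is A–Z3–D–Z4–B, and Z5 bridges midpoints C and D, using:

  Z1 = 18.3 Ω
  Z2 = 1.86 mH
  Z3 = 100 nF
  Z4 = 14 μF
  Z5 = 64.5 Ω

Step 1 — Angular frequency: ω = 2π·f = 2π·36.7 = 230.6 rad/s.
Step 2 — Component impedances:
  Z1: Z = R = 18.3 Ω
  Z2: Z = jωL = j·230.6·0.00186 = 0 + j0.4289 Ω
  Z3: Z = 1/(jωC) = -j/(ω·C) = 0 - j4.337e+04 Ω
  Z4: Z = 1/(jωC) = -j/(ω·C) = 0 - j309.8 Ω
  Z5: Z = R = 64.5 Ω
Step 3 — Bridge requires nodal analysis (the Z5 bridge couples midpoints C and D, so the two paths cannot be reduced to a simple series/parallel combination). Setting node B to ground and injecting 1 A at node A, the 3-node admittance system at A, C, D solves to V_A = Z_AB = 18.3 + j0.4218 Ω = 18.3∠1.3° Ω.

Z = 18.3 + j0.4218 Ω = 18.3∠1.3° Ω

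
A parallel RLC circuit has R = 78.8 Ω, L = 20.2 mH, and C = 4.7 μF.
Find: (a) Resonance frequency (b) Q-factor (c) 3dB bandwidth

Step 1 — Resonance: ω₀ = 1/√(LC) = 1/√(0.0202·4.7e-06) = 3245 rad/s.
Step 2 — f₀ = ω₀/(2π) = 516.5 Hz.
Step 3 — Parallel Q: Q = R/(ω₀L) = 78.8/(3245·0.0202) = 1.202.
Step 4 — Bandwidth: Δω = ω₀/Q = 2700 rad/s; BW = Δω/(2π) = 429.7 Hz.

(a) f₀ = 516.5 Hz  (b) Q = 1.202  (c) BW = 429.7 Hz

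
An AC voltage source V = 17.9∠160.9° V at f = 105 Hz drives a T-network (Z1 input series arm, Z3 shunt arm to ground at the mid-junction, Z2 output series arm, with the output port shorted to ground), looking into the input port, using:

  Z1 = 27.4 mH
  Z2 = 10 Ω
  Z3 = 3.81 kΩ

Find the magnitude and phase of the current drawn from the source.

Step 1 — Angular frequency: ω = 2π·f = 2π·105 = 659.7 rad/s.
Step 2 — Component impedances:
  Z1: Z = jωL = j·659.7·0.0274 = 0 + j18.08 Ω
  Z2: Z = R = 10 Ω
  Z3: Z = R = 3810 Ω
Step 3 — With the output port shorted to ground, the output series arm Z2 runs from the junction to ground; the shunt arm Z3 also runs from the junction to ground. They appear in parallel: Z3 || Z2 = 9.974 Ω.
Step 4 — Series with input arm Z1: Z_in = Z1 + (Z3 || Z2) = 9.974 + j18.08 Ω = 20.65∠61.1° Ω.
Step 5 — Source phasor: V = 17.9∠160.9° V = -16.91 + j5.857 V.
Step 6 — Ohm's law: I = V / Z_total = (-16.91 + j5.857) / (9.974 + j18.08) = -0.1474 + j0.8544 A.
Step 7 — Convert to polar: |I| = 0.867 A, ∠I = 99.8°.

I = 0.867∠99.8° A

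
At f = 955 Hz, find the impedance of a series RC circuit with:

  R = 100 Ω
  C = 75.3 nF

Step 1 — Angular frequency: ω = 2π·f = 2π·955 = 6000 rad/s.
Step 2 — Component impedances:
  R: Z = R = 100 Ω
  C: Z = 1/(jωC) = -j/(ω·C) = 0 - j2213 Ω
Step 3 — Series combination: Z_total = R + C = 100 - j2213 Ω = 2215∠-87.4° Ω.

Z = 100 - j2213 Ω = 2215∠-87.4° Ω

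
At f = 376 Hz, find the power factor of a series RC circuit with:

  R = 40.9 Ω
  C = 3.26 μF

Step 1 — Angular frequency: ω = 2π·f = 2π·376 = 2362 rad/s.
Step 2 — Component impedances:
  R: Z = R = 40.9 Ω
  C: Z = 1/(jωC) = -j/(ω·C) = 0 - j129.8 Ω
Step 3 — Series combination: Z_total = R + C = 40.9 - j129.8 Ω = 136.1∠-72.5° Ω.
Step 4 — Power factor: PF = cos(φ) = Re(Z)/|Z| = 40.9/136.13 = 0.3004.
Step 5 — Type: Im(Z) = -129.8 ⇒ leading (phase φ = -72.5°).

PF = 0.3004 (leading, φ = -72.5°)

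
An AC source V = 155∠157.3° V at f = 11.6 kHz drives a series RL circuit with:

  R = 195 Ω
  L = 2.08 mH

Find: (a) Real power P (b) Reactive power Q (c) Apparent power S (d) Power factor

Step 1 — Angular frequency: ω = 2π·f = 2π·1.16e+04 = 7.288e+04 rad/s.
Step 2 — Component impedances:
  R: Z = R = 195 Ω
  L: Z = jωL = j·7.288e+04·0.00208 = 0 + j151.6 Ω
Step 3 — Series combination: Z_total = R + L = 195 + j151.6 Ω = 247∠37.9° Ω.
Step 4 — Source phasor: V = 155∠157.3° V = -143 + j59.82 V.
Step 5 — Current: I = V / Z = -0.3084 + j0.5465 A = 0.6275∠119.4° A.
Step 6 — Complex power: S = V·I* = 76.79 + j59.7 VA.
Step 7 — Real power: P = Re(S) = 76.79 W.
Step 8 — Reactive power: Q = Im(S) = 59.7 VAR.
Step 9 — Apparent power: |S| = 97.27 VA.
Step 10 — Power factor: PF = P/|S| = 0.7895 (lagging).

(a) P = 76.79 W  (b) Q = 59.7 VAR  (c) S = 97.27 VA  (d) PF = 0.7895 (lagging)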